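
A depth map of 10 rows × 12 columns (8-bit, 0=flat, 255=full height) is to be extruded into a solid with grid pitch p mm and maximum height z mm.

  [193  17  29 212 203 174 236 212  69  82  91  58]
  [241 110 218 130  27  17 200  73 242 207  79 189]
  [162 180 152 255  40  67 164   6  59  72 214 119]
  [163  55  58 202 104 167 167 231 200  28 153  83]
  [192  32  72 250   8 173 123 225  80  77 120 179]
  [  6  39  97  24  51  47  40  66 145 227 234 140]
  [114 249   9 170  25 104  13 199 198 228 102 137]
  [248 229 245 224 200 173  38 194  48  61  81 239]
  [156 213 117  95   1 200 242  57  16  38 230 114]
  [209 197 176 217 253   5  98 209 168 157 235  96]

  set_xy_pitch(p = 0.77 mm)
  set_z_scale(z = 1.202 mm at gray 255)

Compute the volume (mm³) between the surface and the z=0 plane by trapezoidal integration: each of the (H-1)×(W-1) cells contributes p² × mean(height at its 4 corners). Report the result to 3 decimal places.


36.069

height_mm = gray/255 × 1.202; cell vol = 0.77² × mean(4 corners)
unit = 0.77² × 1.202 / (4×255) = 0.000698692 mm³ per gray-sum
row 0: Σ corner-gray over 11 cells = 5937  → 4.1481
row 1: Σ corner-gray over 11 cells = 5735  → 4.0070
row 2: Σ corner-gray over 11 cells = 5675  → 3.9651
row 3: Σ corner-gray over 11 cells = 5667  → 3.9595
row 4: Σ corner-gray over 11 cells = 4777  → 3.3377
row 5: Σ corner-gray over 11 cells = 4931  → 3.4453
row 6: Σ corner-gray over 11 cells = 6318  → 4.4143
row 7: Σ corner-gray over 11 cells = 6161  → 4.3046
row 8: Σ corner-gray over 11 cells = 6423  → 4.4877
Σ rows: total corner-gray = 51624  → 36.0693 mm³


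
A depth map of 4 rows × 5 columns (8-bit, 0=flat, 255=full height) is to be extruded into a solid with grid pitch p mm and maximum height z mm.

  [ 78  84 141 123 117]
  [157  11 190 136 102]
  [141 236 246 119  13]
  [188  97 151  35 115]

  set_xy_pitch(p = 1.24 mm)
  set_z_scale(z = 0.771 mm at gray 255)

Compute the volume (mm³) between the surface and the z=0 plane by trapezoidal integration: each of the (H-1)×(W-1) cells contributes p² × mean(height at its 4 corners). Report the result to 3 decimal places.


height_mm = gray/255 × 0.771; cell vol = 1.24² × mean(4 corners)
unit = 1.24² × 0.771 / (4×255) = 0.00116224 mm³ per gray-sum
row 0: Σ corner-gray over 4 cells = 1824  → 2.1199
row 1: Σ corner-gray over 4 cells = 2289  → 2.6604
row 2: Σ corner-gray over 4 cells = 2225  → 2.5860
Σ rows: total corner-gray = 6338  → 7.3663 mm³

7.366


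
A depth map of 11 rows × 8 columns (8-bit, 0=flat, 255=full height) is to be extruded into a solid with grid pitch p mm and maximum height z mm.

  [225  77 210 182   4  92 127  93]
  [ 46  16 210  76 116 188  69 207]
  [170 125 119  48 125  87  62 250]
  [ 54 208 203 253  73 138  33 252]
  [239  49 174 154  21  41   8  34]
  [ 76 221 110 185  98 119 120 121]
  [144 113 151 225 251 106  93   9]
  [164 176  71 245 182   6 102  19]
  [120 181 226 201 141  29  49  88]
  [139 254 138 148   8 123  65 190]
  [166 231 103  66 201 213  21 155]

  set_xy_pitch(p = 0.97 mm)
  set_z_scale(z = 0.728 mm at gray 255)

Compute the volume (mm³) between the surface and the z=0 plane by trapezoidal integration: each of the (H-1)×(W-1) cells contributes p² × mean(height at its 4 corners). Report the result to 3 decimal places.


height_mm = gray/255 × 0.728; cell vol = 0.97² × mean(4 corners)
unit = 0.97² × 0.728 / (4×255) = 0.000671544 mm³ per gray-sum
row 0: Σ corner-gray over 7 cells = 3305  → 2.2195
row 1: Σ corner-gray over 7 cells = 3155  → 2.1187
row 2: Σ corner-gray over 7 cells = 3674  → 2.4673
row 3: Σ corner-gray over 7 cells = 3289  → 2.2087
row 4: Σ corner-gray over 7 cells = 3070  → 2.0616
row 5: Σ corner-gray over 7 cells = 3934  → 2.6419
row 6: Σ corner-gray over 7 cells = 3778  → 2.5371
row 7: Σ corner-gray over 7 cells = 3609  → 2.4236
row 8: Σ corner-gray over 7 cells = 3663  → 2.4599
row 9: Σ corner-gray over 7 cells = 3792  → 2.5465
Σ rows: total corner-gray = 35269  → 23.6847 mm³

23.685


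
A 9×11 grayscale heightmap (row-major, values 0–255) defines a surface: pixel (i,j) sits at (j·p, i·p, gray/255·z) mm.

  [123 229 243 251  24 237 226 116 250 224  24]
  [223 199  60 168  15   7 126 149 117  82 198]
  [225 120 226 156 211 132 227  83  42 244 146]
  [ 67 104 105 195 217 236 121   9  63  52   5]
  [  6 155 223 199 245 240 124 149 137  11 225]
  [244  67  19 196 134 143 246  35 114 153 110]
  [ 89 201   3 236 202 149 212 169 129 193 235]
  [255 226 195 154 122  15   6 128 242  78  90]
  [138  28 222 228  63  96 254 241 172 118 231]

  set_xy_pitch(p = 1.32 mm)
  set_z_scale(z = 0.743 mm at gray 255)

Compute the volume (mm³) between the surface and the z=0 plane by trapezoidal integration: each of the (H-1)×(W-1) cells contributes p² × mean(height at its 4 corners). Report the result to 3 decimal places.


58.460

height_mm = gray/255 × 0.743; cell vol = 1.32² × mean(4 corners)
unit = 1.32² × 0.743 / (4×255) = 0.00126922 mm³ per gray-sum
row 0: Σ corner-gray over 10 cells = 6014  → 7.6331
row 1: Σ corner-gray over 10 cells = 5520  → 7.0061
row 2: Σ corner-gray over 10 cells = 5529  → 7.0175
row 3: Σ corner-gray over 10 cells = 5473  → 6.9464
row 4: Σ corner-gray over 10 cells = 5765  → 7.3170
row 5: Σ corner-gray over 10 cells = 5880  → 7.4630
row 6: Σ corner-gray over 10 cells = 5989  → 7.6014
row 7: Σ corner-gray over 10 cells = 5890  → 7.4757
Σ rows: total corner-gray = 46060  → 58.4602 mm³


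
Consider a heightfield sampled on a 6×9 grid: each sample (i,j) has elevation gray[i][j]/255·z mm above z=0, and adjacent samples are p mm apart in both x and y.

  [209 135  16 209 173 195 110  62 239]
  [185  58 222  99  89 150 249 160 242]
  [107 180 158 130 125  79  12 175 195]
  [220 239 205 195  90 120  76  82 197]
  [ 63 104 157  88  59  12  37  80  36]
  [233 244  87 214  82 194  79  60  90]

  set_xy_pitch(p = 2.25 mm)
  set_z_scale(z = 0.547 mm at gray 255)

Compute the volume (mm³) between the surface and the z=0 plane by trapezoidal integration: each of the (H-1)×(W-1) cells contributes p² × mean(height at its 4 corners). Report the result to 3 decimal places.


56.201

height_mm = gray/255 × 0.547; cell vol = 2.25² × mean(4 corners)
unit = 2.25² × 0.547 / (4×255) = 0.00271489 mm³ per gray-sum
row 0: Σ corner-gray over 8 cells = 4729  → 12.8387
row 1: Σ corner-gray over 8 cells = 4501  → 12.2197
row 2: Σ corner-gray over 8 cells = 4451  → 12.0840
row 3: Σ corner-gray over 8 cells = 3604  → 9.7845
row 4: Σ corner-gray over 8 cells = 3416  → 9.2741
Σ rows: total corner-gray = 20701  → 56.2009 mm³


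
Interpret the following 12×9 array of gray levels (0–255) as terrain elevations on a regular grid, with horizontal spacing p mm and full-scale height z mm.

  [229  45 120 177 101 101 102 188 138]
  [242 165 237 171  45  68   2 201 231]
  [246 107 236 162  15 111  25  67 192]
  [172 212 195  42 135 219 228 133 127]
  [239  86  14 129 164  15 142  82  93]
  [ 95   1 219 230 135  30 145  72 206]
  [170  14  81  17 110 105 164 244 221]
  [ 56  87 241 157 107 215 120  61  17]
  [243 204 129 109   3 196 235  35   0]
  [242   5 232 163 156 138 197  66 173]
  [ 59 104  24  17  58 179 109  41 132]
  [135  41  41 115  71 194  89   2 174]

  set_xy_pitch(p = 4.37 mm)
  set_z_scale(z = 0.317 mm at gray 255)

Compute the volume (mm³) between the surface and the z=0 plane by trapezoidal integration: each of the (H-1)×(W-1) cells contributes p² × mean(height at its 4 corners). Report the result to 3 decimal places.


256.476

height_mm = gray/255 × 0.317; cell vol = 4.37² × mean(4 corners)
unit = 4.37² × 0.317 / (4×255) = 0.00593502 mm³ per gray-sum
row 0: Σ corner-gray over 8 cells = 4286  → 25.4375
row 1: Σ corner-gray over 8 cells = 4135  → 24.5413
row 2: Σ corner-gray over 8 cells = 4511  → 26.7729
row 3: Σ corner-gray over 8 cells = 4223  → 25.0636
row 4: Σ corner-gray over 8 cells = 3561  → 21.1346
row 5: Σ corner-gray over 8 cells = 3826  → 22.7074
row 6: Σ corner-gray over 8 cells = 3910  → 23.2059
row 7: Σ corner-gray over 8 cells = 4114  → 24.4167
row 8: Σ corner-gray over 8 cells = 4394  → 26.0785
row 9: Σ corner-gray over 8 cells = 3584  → 21.2711
row 10: Σ corner-gray over 8 cells = 2670  → 15.8465
Σ rows: total corner-gray = 43214  → 256.4758 mm³


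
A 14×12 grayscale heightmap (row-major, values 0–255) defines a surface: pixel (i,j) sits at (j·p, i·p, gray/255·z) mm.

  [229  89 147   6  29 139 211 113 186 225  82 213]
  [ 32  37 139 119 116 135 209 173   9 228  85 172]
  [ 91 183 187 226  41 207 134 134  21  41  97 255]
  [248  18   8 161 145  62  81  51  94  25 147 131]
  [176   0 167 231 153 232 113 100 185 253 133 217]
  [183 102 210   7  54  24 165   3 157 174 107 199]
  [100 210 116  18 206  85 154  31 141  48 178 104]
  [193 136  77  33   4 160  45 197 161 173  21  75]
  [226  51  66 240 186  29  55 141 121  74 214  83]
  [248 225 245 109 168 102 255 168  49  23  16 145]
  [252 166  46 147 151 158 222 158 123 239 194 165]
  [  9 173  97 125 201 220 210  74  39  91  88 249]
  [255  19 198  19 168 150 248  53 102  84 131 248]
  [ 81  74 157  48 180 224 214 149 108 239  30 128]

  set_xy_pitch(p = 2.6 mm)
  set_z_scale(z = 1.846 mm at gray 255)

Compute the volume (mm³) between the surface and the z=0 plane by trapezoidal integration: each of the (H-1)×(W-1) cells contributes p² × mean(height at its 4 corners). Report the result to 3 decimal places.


891.817

height_mm = gray/255 × 1.846; cell vol = 2.6² × mean(4 corners)
unit = 2.6² × 1.846 / (4×255) = 0.0122343 mm³ per gray-sum
row 0: Σ corner-gray over 11 cells = 5600  → 68.5119
row 1: Σ corner-gray over 11 cells = 5592  → 68.4141
row 2: Σ corner-gray over 11 cells = 4851  → 59.3485
row 3: Σ corner-gray over 11 cells = 5490  → 67.1662
row 4: Σ corner-gray over 11 cells = 5915  → 72.3657
row 5: Σ corner-gray over 11 cells = 4966  → 60.7554
row 6: Σ corner-gray over 11 cells = 4860  → 59.4586
row 7: Σ corner-gray over 11 cells = 4945  → 60.4985
row 8: Σ corner-gray over 11 cells = 5776  → 70.6652
row 9: Σ corner-gray over 11 cells = 6738  → 82.4345
row 10: Σ corner-gray over 11 cells = 6519  → 79.7552
row 11: Σ corner-gray over 11 cells = 5741  → 70.2370
row 12: Σ corner-gray over 11 cells = 5902  → 72.2067
Σ rows: total corner-gray = 72895  → 891.8174 mm³


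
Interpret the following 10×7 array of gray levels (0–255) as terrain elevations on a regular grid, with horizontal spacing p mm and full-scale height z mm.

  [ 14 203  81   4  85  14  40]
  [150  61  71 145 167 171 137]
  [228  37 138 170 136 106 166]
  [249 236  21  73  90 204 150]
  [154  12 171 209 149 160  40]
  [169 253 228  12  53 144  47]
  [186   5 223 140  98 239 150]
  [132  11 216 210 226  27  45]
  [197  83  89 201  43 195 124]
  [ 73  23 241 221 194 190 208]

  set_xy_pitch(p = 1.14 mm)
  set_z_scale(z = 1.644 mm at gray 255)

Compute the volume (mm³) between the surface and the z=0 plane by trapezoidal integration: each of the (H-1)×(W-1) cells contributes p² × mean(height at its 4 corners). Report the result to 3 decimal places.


height_mm = gray/255 × 1.644; cell vol = 1.14² × mean(4 corners)
unit = 1.14² × 1.644 / (4×255) = 0.00209465 mm³ per gray-sum
row 0: Σ corner-gray over 6 cells = 2345  → 4.9120
row 1: Σ corner-gray over 6 cells = 3085  → 6.4620
row 2: Σ corner-gray over 6 cells = 3215  → 6.7343
row 3: Σ corner-gray over 6 cells = 3243  → 6.7929
row 4: Σ corner-gray over 6 cells = 3192  → 6.6861
row 5: Σ corner-gray over 6 cells = 3342  → 7.0003
row 6: Σ corner-gray over 6 cells = 3303  → 6.9186
row 7: Σ corner-gray over 6 cells = 3100  → 6.4934
row 8: Σ corner-gray over 6 cells = 3562  → 7.4611
Σ rows: total corner-gray = 28387  → 59.4608 mm³

59.461


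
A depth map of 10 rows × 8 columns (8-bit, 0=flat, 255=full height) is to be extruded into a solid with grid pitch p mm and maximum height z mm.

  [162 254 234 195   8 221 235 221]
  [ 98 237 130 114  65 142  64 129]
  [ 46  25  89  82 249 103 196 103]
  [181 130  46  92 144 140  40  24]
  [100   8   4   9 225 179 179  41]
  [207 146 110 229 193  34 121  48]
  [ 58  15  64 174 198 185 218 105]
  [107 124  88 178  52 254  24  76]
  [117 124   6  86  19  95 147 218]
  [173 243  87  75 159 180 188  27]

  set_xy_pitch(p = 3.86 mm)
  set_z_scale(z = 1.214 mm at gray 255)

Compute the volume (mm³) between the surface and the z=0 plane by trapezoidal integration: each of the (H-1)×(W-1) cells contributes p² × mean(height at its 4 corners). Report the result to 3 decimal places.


height_mm = gray/255 × 1.214; cell vol = 3.86² × mean(4 corners)
unit = 3.86² × 1.214 / (4×255) = 0.0177334 mm³ per gray-sum
row 0: Σ corner-gray over 7 cells = 4408  → 78.1690
row 1: Σ corner-gray over 7 cells = 3368  → 59.7262
row 2: Σ corner-gray over 7 cells = 3026  → 53.6614
row 3: Σ corner-gray over 7 cells = 2738  → 48.5542
row 4: Σ corner-gray over 7 cells = 3270  → 57.9884
row 5: Σ corner-gray over 7 cells = 3792  → 67.2452
row 6: Σ corner-gray over 7 cells = 3494  → 61.9607
row 7: Σ corner-gray over 7 cells = 2912  → 51.6398
row 8: Σ corner-gray over 7 cells = 3353  → 59.4602
Σ rows: total corner-gray = 30361  → 538.4051 mm³

538.405


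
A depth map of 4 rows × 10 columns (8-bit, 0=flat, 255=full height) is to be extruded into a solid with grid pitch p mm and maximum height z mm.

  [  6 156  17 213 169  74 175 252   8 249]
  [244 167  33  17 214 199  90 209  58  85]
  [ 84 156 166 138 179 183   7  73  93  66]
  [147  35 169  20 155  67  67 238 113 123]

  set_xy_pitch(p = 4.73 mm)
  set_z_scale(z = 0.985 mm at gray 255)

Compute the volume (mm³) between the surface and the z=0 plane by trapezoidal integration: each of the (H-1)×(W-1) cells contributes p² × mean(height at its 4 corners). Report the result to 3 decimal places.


height_mm = gray/255 × 0.985; cell vol = 4.73² × mean(4 corners)
unit = 4.73² × 0.985 / (4×255) = 0.0216052 mm³ per gray-sum
row 0: Σ corner-gray over 9 cells = 4686  → 101.2420
row 1: Σ corner-gray over 9 cells = 4443  → 95.9919
row 2: Σ corner-gray over 9 cells = 4138  → 89.4023
Σ rows: total corner-gray = 13267  → 286.6362 mm³

286.636


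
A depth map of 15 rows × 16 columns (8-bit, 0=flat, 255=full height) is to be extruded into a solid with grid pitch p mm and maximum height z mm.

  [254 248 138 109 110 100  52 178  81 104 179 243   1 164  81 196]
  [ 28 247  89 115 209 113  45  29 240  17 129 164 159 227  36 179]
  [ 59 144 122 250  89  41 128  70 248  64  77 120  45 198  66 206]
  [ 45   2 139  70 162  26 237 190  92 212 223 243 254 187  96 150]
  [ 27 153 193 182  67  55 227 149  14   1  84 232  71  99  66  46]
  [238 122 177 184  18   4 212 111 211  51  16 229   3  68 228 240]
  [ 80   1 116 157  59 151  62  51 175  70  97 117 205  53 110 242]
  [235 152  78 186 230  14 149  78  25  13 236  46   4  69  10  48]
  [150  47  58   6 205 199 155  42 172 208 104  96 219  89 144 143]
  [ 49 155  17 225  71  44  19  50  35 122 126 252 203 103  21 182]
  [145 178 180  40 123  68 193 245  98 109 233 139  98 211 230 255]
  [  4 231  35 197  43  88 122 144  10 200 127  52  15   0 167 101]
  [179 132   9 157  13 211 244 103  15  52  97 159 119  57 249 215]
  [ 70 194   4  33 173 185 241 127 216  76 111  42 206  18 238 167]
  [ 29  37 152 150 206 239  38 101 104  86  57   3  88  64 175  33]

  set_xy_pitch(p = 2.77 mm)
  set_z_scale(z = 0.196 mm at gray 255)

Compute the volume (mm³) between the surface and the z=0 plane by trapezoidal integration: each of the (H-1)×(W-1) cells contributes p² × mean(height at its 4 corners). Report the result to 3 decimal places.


height_mm = gray/255 × 0.196; cell vol = 2.77² × mean(4 corners)
unit = 2.77² × 0.196 / (4×255) = 0.0014744 mm³ per gray-sum
row 0: Σ corner-gray over 15 cells = 7871  → 11.6050
row 1: Σ corner-gray over 15 cells = 7434  → 10.9607
row 2: Σ corner-gray over 15 cells = 8050  → 11.8689
row 3: Σ corner-gray over 15 cells = 7720  → 11.3824
row 4: Σ corner-gray over 15 cells = 7005  → 10.3282
row 5: Σ corner-gray over 15 cells = 6916  → 10.1970
row 6: Σ corner-gray over 15 cells = 6033  → 8.8951
row 7: Σ corner-gray over 15 cells = 6644  → 9.7959
row 8: Σ corner-gray over 15 cells = 6898  → 10.1704
row 9: Σ corner-gray over 15 cells = 7807  → 11.5106
row 10: Σ corner-gray over 15 cells = 7657  → 11.2895
row 11: Σ corner-gray over 15 cells = 6595  → 9.7237
row 12: Σ corner-gray over 15 cells = 7593  → 11.1951
row 13: Σ corner-gray over 15 cells = 7027  → 10.3606
Σ rows: total corner-gray = 101250  → 149.2830 mm³

149.283


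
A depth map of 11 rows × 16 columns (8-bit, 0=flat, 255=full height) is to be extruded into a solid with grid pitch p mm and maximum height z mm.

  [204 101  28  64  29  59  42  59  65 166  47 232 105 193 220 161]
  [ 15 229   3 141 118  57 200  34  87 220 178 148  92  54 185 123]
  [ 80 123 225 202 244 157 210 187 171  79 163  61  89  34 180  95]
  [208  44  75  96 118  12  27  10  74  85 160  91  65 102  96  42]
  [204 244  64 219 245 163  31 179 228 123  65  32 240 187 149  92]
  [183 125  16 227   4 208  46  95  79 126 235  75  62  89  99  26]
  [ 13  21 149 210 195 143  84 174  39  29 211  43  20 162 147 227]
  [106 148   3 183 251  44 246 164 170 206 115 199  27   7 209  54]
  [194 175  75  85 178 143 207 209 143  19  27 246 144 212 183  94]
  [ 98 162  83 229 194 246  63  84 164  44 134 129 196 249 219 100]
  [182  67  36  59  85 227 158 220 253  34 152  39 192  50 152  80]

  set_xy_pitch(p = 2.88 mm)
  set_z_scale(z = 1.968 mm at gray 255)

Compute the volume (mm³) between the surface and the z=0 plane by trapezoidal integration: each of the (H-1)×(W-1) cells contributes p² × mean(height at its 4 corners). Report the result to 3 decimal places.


height_mm = gray/255 × 1.968; cell vol = 2.88² × mean(4 corners)
unit = 2.88² × 1.968 / (4×255) = 0.0160033 mm³ per gray-sum
row 0: Σ corner-gray over 15 cells = 6815  → 109.0626
row 1: Σ corner-gray over 15 cells = 8055  → 128.9067
row 2: Σ corner-gray over 15 cells = 6785  → 108.5825
row 3: Σ corner-gray over 15 cells = 6994  → 111.9272
row 4: Σ corner-gray over 15 cells = 7815  → 125.0659
row 5: Σ corner-gray over 15 cells = 6675  → 106.8221
row 6: Σ corner-gray over 15 cells = 7598  → 121.5932
row 7: Σ corner-gray over 15 cells = 8484  → 135.7721
row 8: Σ corner-gray over 15 cells = 8970  → 143.5497
row 9: Σ corner-gray over 15 cells = 8300  → 132.8275
Σ rows: total corner-gray = 76491  → 1224.1094 mm³

1224.109


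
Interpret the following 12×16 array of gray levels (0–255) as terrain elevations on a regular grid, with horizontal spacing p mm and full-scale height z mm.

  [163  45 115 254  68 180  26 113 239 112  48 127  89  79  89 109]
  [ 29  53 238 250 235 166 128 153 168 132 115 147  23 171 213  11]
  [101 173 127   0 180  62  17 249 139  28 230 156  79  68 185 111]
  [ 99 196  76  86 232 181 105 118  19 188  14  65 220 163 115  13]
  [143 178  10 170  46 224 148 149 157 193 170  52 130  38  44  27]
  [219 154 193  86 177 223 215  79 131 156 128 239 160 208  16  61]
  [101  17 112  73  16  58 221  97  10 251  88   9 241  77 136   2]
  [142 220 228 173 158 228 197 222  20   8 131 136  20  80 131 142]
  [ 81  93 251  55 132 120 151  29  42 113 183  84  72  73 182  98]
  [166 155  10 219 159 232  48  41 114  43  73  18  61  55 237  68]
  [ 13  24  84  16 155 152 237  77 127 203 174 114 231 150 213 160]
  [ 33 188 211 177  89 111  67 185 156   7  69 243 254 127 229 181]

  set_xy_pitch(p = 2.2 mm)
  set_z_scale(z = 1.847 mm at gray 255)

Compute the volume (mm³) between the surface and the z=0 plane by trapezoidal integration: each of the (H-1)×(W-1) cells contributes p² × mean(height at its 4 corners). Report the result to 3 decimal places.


727.796

height_mm = gray/255 × 1.847; cell vol = 2.2² × mean(4 corners)
unit = 2.2² × 1.847 / (4×255) = 0.0087642 mm³ per gray-sum
row 0: Σ corner-gray over 15 cells = 7864  → 68.9216
row 1: Σ corner-gray over 15 cells = 8022  → 70.3064
row 2: Σ corner-gray over 15 cells = 7266  → 63.6806
row 3: Σ corner-gray over 15 cells = 7256  → 63.5930
row 4: Σ corner-gray over 15 cells = 8198  → 71.8489
row 5: Σ corner-gray over 15 cells = 7525  → 65.9506
row 6: Σ corner-gray over 15 cells = 7103  → 62.2521
row 7: Σ corner-gray over 15 cells = 7527  → 65.9681
row 8: Σ corner-gray over 15 cells = 6503  → 56.9936
row 9: Σ corner-gray over 15 cells = 7251  → 63.5492
row 10: Σ corner-gray over 15 cells = 8527  → 74.7323
Σ rows: total corner-gray = 83042  → 727.7964 mm³


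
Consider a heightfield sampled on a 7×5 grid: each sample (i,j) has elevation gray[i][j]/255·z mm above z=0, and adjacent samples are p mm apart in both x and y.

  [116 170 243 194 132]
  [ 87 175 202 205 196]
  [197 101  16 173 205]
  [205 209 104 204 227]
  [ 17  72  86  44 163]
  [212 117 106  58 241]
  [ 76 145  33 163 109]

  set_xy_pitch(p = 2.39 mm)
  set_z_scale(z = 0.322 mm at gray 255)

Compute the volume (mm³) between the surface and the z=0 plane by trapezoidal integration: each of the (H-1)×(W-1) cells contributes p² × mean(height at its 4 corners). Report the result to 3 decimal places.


height_mm = gray/255 × 0.322; cell vol = 2.39² × mean(4 corners)
unit = 2.39² × 0.322 / (4×255) = 0.00180323 mm³ per gray-sum
row 0: Σ corner-gray over 4 cells = 2909  → 5.2456
row 1: Σ corner-gray over 4 cells = 2429  → 4.3800
row 2: Σ corner-gray over 4 cells = 2448  → 4.4143
row 3: Σ corner-gray over 4 cells = 2050  → 3.6966
row 4: Σ corner-gray over 4 cells = 1599  → 2.8834
row 5: Σ corner-gray over 4 cells = 1882  → 3.3937
Σ rows: total corner-gray = 13317  → 24.0136 mm³

24.014


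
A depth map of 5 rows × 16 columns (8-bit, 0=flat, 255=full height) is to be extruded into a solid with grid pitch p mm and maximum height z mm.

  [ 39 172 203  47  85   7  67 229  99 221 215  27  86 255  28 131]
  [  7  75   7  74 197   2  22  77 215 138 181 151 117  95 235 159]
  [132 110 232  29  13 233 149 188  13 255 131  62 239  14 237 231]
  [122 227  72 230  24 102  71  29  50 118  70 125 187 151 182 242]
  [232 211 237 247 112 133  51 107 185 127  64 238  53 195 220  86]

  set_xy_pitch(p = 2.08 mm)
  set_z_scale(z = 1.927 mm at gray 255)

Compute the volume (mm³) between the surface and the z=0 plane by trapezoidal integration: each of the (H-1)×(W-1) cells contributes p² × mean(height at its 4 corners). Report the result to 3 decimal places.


height_mm = gray/255 × 1.927; cell vol = 2.08² × mean(4 corners)
unit = 2.08² × 1.927 / (4×255) = 0.0081735 mm³ per gray-sum
row 0: Σ corner-gray over 15 cells = 6990  → 57.1328
row 1: Σ corner-gray over 15 cells = 7511  → 61.3912
row 2: Σ corner-gray over 15 cells = 7813  → 63.8596
row 3: Σ corner-gray over 15 cells = 8318  → 67.9872
Σ rows: total corner-gray = 30632  → 250.3707 mm³

250.371


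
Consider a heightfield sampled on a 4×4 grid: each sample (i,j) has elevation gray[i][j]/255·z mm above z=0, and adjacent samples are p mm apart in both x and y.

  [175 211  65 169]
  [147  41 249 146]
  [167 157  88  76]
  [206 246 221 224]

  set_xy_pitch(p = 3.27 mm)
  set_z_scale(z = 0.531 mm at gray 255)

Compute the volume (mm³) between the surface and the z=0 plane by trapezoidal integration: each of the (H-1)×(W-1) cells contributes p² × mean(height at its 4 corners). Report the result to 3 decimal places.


height_mm = gray/255 × 0.531; cell vol = 3.27² × mean(4 corners)
unit = 3.27² × 0.531 / (4×255) = 0.0055666 mm³ per gray-sum
row 0: Σ corner-gray over 3 cells = 1769  → 9.8473
row 1: Σ corner-gray over 3 cells = 1606  → 8.9400
row 2: Σ corner-gray over 3 cells = 2097  → 11.6732
Σ rows: total corner-gray = 5472  → 30.4604 mm³

30.460


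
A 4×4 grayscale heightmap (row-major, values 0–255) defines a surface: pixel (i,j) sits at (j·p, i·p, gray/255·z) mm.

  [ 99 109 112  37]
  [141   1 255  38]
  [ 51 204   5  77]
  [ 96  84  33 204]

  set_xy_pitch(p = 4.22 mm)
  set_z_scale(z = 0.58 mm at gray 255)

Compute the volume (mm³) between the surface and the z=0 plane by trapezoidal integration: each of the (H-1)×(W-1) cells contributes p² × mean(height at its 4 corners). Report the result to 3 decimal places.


36.313

height_mm = gray/255 × 0.58; cell vol = 4.22² × mean(4 corners)
unit = 4.22² × 0.58 / (4×255) = 0.0101263 mm³ per gray-sum
row 0: Σ corner-gray over 3 cells = 1269  → 12.8503
row 1: Σ corner-gray over 3 cells = 1237  → 12.5263
row 2: Σ corner-gray over 3 cells = 1080  → 10.9365
Σ rows: total corner-gray = 3586  → 36.3131 mm³


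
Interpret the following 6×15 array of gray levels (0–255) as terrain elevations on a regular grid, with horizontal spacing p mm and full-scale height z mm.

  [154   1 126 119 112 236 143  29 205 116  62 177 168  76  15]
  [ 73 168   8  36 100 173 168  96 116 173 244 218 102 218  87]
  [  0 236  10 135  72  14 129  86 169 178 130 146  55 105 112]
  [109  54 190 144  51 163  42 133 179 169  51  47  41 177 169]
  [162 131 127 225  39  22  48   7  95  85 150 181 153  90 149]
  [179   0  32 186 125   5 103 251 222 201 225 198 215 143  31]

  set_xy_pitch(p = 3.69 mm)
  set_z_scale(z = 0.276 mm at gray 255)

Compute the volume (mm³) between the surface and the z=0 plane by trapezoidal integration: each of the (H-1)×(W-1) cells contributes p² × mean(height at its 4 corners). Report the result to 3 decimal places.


122.943

height_mm = gray/255 × 0.276; cell vol = 3.69² × mean(4 corners)
unit = 3.69² × 0.276 / (4×255) = 0.00368436 mm³ per gray-sum
row 0: Σ corner-gray over 14 cells = 7109  → 26.1921
row 1: Σ corner-gray over 14 cells = 6842  → 25.2084
row 2: Σ corner-gray over 14 cells = 6202  → 22.8504
row 3: Σ corner-gray over 14 cells = 6177  → 22.7583
row 4: Σ corner-gray over 14 cells = 7039  → 25.9342
Σ rows: total corner-gray = 33369  → 122.9433 mm³


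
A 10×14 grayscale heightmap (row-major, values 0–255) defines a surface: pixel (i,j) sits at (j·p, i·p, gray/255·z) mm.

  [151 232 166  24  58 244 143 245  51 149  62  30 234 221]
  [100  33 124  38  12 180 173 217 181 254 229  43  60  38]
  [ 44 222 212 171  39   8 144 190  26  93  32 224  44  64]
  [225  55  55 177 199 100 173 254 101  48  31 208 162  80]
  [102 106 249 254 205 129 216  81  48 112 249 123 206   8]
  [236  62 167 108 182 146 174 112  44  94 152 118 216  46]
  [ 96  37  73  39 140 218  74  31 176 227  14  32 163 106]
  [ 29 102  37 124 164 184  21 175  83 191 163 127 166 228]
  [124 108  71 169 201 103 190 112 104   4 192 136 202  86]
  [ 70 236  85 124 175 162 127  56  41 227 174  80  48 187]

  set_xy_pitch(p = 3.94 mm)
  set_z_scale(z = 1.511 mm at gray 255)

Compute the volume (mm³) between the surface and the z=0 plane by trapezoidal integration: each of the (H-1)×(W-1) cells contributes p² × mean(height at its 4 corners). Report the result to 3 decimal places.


1376.808

height_mm = gray/255 × 1.511; cell vol = 3.94² × mean(4 corners)
unit = 3.94² × 1.511 / (4×255) = 0.0229962 mm³ per gray-sum
row 0: Σ corner-gray over 13 cells = 6874  → 158.0761
row 1: Σ corner-gray over 13 cells = 6144  → 141.2889
row 2: Σ corner-gray over 13 cells = 6349  → 146.0031
row 3: Σ corner-gray over 13 cells = 7497  → 172.4028
row 4: Σ corner-gray over 13 cells = 7498  → 172.4258
row 5: Σ corner-gray over 13 cells = 6082  → 139.8631
row 6: Σ corner-gray over 13 cells = 5981  → 137.5405
row 7: Σ corner-gray over 13 cells = 6725  → 154.6497
row 8: Σ corner-gray over 13 cells = 6721  → 154.5577
Σ rows: total corner-gray = 59871  → 1376.8076 mm³


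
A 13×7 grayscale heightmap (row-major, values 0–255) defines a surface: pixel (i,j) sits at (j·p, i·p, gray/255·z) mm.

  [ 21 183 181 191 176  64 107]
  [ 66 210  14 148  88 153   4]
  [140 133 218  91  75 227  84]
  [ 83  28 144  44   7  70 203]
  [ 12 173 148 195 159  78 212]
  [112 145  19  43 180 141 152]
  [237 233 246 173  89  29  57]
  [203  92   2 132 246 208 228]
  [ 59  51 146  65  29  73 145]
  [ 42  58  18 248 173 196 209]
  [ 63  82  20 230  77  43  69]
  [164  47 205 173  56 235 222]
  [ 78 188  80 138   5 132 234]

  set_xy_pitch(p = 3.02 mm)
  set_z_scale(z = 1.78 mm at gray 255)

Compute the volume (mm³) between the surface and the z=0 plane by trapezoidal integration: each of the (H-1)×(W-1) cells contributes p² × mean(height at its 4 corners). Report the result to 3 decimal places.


558.206

height_mm = gray/255 × 1.78; cell vol = 3.02² × mean(4 corners)
unit = 3.02² × 1.78 / (4×255) = 0.015916 mm³ per gray-sum
row 0: Σ corner-gray over 6 cells = 3014  → 47.9708
row 1: Σ corner-gray over 6 cells = 3008  → 47.8753
row 2: Σ corner-gray over 6 cells = 2584  → 41.1269
row 3: Σ corner-gray over 6 cells = 2602  → 41.4134
row 4: Σ corner-gray over 6 cells = 3050  → 48.5438
row 5: Σ corner-gray over 6 cells = 3154  → 50.1990
row 6: Σ corner-gray over 6 cells = 3625  → 57.6955
row 7: Σ corner-gray over 6 cells = 2723  → 43.3392
row 8: Σ corner-gray over 6 cells = 2569  → 40.8882
row 9: Σ corner-gray over 6 cells = 2673  → 42.5434
row 10: Σ corner-gray over 6 cells = 2854  → 45.4242
row 11: Σ corner-gray over 6 cells = 3216  → 51.1858
Σ rows: total corner-gray = 35072  → 558.2057 mm³


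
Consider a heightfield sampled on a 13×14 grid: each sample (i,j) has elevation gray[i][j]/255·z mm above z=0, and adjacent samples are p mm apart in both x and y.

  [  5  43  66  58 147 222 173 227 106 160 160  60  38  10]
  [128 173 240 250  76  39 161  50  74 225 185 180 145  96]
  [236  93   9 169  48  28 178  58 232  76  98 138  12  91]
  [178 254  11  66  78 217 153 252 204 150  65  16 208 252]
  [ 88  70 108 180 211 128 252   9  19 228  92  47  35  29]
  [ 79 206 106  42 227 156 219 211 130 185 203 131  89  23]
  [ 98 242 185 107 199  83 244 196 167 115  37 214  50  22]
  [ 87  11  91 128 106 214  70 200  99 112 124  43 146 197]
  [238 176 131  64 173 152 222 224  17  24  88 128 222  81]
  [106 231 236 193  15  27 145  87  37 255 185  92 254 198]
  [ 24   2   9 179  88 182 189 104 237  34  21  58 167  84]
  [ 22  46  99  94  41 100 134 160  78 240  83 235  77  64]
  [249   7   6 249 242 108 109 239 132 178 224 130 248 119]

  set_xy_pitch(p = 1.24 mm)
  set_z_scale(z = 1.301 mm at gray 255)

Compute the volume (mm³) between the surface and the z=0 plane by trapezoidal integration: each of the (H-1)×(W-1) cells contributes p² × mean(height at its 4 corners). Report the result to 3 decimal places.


height_mm = gray/255 × 1.301; cell vol = 1.24² × mean(4 corners)
unit = 1.24² × 1.301 / (4×255) = 0.00196119 mm³ per gray-sum
row 0: Σ corner-gray over 13 cells = 6755  → 13.2479
row 1: Σ corner-gray over 13 cells = 6425  → 12.6007
row 2: Σ corner-gray over 13 cells = 6383  → 12.5183
row 3: Σ corner-gray over 13 cells = 6653  → 13.0478
row 4: Σ corner-gray over 13 cells = 6787  → 13.3106
row 5: Σ corner-gray over 13 cells = 7710  → 15.1208
row 6: Σ corner-gray over 13 cells = 6770  → 13.2773
row 7: Σ corner-gray over 13 cells = 6533  → 12.8125
row 8: Σ corner-gray over 13 cells = 7379  → 14.4716
row 9: Σ corner-gray over 13 cells = 6466  → 12.6811
row 10: Σ corner-gray over 13 cells = 5508  → 10.8023
row 11: Σ corner-gray over 13 cells = 6972  → 13.6734
Σ rows: total corner-gray = 80341  → 157.5643 mm³

157.564


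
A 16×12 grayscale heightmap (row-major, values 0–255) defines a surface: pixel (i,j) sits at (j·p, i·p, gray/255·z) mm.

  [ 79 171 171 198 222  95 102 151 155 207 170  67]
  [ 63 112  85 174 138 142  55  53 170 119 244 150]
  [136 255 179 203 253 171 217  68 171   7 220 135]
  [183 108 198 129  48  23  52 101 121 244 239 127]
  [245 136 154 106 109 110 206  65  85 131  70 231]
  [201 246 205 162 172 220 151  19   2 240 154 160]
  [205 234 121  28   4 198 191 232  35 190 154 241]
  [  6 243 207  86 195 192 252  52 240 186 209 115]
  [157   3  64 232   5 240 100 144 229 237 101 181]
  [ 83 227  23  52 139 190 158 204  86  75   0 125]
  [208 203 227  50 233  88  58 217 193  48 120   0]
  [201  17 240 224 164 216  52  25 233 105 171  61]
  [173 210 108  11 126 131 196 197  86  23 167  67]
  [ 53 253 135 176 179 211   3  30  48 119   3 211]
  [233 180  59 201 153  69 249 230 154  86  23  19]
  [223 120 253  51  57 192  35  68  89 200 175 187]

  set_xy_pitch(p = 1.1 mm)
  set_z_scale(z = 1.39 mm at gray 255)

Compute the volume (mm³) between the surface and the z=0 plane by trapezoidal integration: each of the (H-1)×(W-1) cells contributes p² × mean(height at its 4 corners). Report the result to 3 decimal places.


height_mm = gray/255 × 1.39; cell vol = 1.1² × mean(4 corners)
unit = 1.1² × 1.39 / (4×255) = 0.00164892 mm³ per gray-sum
row 0: Σ corner-gray over 11 cells = 6227  → 10.2678
row 1: Σ corner-gray over 11 cells = 6556  → 10.8103
row 2: Σ corner-gray over 11 cells = 6595  → 10.8746
row 3: Σ corner-gray over 11 cells = 5656  → 9.3263
row 4: Σ corner-gray over 11 cells = 6323  → 10.4261
row 5: Σ corner-gray over 11 cells = 6723  → 11.0857
row 6: Σ corner-gray over 11 cells = 7065  → 11.6496
row 7: Σ corner-gray over 11 cells = 6893  → 11.3660
row 8: Σ corner-gray over 11 cells = 5564  → 9.1746
row 9: Σ corner-gray over 11 cells = 5598  → 9.2307
row 10: Σ corner-gray over 11 cells = 6238  → 10.2860
row 11: Σ corner-gray over 11 cells = 5906  → 9.7385
row 12: Σ corner-gray over 11 cells = 5328  → 8.7855
row 13: Σ corner-gray over 11 cells = 5638  → 9.2966
row 14: Σ corner-gray over 11 cells = 5950  → 9.8111
Σ rows: total corner-gray = 92260  → 152.1295 mm³

152.130


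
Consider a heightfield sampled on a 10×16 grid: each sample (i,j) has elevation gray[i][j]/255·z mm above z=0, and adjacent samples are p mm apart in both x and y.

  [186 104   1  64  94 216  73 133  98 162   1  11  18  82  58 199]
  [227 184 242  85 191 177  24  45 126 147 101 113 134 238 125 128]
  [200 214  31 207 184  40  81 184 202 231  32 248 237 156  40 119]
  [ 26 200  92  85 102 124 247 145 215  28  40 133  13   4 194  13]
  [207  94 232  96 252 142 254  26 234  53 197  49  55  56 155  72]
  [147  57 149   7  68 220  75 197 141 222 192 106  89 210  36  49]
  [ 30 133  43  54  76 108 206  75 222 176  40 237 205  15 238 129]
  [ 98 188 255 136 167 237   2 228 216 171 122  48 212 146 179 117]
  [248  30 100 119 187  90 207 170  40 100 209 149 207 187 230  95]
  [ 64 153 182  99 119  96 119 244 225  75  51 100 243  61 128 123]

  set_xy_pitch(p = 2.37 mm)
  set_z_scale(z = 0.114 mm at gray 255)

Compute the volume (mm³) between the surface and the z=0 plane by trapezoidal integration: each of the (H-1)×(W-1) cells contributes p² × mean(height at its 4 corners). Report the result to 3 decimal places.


45.364

height_mm = gray/255 × 0.114; cell vol = 2.37² × mean(4 corners)
unit = 2.37² × 0.114 / (4×255) = 0.000627771 mm³ per gray-sum
row 0: Σ corner-gray over 15 cells = 6834  → 4.2902
row 1: Σ corner-gray over 15 cells = 8712  → 5.4691
row 2: Σ corner-gray over 15 cells = 7776  → 4.8815
row 3: Σ corner-gray over 15 cells = 7352  → 4.6154
row 4: Σ corner-gray over 15 cells = 7803  → 4.8985
row 5: Σ corner-gray over 15 cells = 7549  → 4.7390
row 6: Σ corner-gray over 15 cells = 8644  → 5.4265
row 7: Σ corner-gray over 15 cells = 9222  → 5.7893
row 8: Σ corner-gray over 15 cells = 8370  → 5.2544
Σ rows: total corner-gray = 72262  → 45.3640 mm³


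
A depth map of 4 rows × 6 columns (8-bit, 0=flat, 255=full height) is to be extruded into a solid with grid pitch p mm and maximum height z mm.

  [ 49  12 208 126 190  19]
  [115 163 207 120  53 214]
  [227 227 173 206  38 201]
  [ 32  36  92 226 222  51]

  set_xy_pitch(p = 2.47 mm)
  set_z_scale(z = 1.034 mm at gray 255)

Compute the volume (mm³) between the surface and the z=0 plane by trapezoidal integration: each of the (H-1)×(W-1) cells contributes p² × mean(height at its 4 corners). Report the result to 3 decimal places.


height_mm = gray/255 × 1.034; cell vol = 2.47² × mean(4 corners)
unit = 2.47² × 1.034 / (4×255) = 0.00618464 mm³ per gray-sum
row 0: Σ corner-gray over 5 cells = 2555  → 15.8017
row 1: Σ corner-gray over 5 cells = 3131  → 19.3641
row 2: Σ corner-gray over 5 cells = 2951  → 18.2509
Σ rows: total corner-gray = 8637  → 53.4167 mm³

53.417


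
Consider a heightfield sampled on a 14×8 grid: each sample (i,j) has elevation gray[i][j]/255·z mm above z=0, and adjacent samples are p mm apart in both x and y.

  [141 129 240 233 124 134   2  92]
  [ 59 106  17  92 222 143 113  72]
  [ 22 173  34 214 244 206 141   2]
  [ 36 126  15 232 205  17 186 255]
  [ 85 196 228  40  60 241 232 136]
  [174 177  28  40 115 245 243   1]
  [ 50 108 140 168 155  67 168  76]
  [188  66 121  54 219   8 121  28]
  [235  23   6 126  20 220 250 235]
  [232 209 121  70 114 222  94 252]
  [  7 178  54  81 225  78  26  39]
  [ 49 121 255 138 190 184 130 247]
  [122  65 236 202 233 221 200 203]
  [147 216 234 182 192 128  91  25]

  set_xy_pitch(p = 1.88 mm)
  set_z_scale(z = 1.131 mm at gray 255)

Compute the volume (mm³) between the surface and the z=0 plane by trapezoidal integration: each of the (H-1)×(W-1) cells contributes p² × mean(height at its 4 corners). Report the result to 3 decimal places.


195.548

height_mm = gray/255 × 1.131; cell vol = 1.88² × mean(4 corners)
unit = 1.88² × 1.131 / (4×255) = 0.00391903 mm³ per gray-sum
row 0: Σ corner-gray over 7 cells = 3474  → 13.6147
row 1: Σ corner-gray over 7 cells = 3565  → 13.9713
row 2: Σ corner-gray over 7 cells = 3901  → 15.2881
row 3: Σ corner-gray over 7 cells = 4068  → 15.9426
row 4: Σ corner-gray over 7 cells = 4086  → 16.0131
row 5: Σ corner-gray over 7 cells = 3609  → 14.1438
row 6: Σ corner-gray over 7 cells = 3132  → 12.2744
row 7: Σ corner-gray over 7 cells = 3154  → 12.3606
row 8: Σ corner-gray over 7 cells = 3904  → 15.2999
row 9: Σ corner-gray over 7 cells = 3474  → 13.6147
row 10: Σ corner-gray over 7 cells = 3662  → 14.3515
row 11: Σ corner-gray over 7 cells = 4971  → 19.4815
row 12: Σ corner-gray over 7 cells = 4897  → 19.1915
Σ rows: total corner-gray = 49897  → 195.5476 mm³


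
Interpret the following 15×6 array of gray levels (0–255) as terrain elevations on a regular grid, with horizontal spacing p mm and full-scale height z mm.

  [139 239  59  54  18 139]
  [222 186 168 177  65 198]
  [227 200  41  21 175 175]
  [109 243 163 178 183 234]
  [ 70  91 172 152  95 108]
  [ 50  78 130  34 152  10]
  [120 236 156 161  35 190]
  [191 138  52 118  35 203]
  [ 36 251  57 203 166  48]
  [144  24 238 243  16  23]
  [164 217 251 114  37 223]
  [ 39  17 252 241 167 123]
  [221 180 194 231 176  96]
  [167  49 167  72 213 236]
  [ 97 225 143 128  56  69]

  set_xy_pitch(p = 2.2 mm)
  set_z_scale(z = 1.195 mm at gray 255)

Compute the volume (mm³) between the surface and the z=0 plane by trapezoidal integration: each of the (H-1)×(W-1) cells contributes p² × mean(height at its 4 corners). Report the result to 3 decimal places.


height_mm = gray/255 × 1.195; cell vol = 2.2² × mean(4 corners)
unit = 2.2² × 1.195 / (4×255) = 0.00567039 mm³ per gray-sum
row 0: Σ corner-gray over 5 cells = 2630  → 14.9131
row 1: Σ corner-gray over 5 cells = 2888  → 16.3761
row 2: Σ corner-gray over 5 cells = 3153  → 17.8787
row 3: Σ corner-gray over 5 cells = 3075  → 17.4365
row 4: Σ corner-gray over 5 cells = 2046  → 11.6016
row 5: Σ corner-gray over 5 cells = 2334  → 13.2347
row 6: Σ corner-gray over 5 cells = 2566  → 14.5502
row 7: Σ corner-gray over 5 cells = 2518  → 14.2780
row 8: Σ corner-gray over 5 cells = 2647  → 15.0095
row 9: Σ corner-gray over 5 cells = 2834  → 16.0699
row 10: Σ corner-gray over 5 cells = 3141  → 17.8107
row 11: Σ corner-gray over 5 cells = 3395  → 19.2510
row 12: Σ corner-gray over 5 cells = 3284  → 18.6216
row 13: Σ corner-gray over 5 cells = 2675  → 15.1683
Σ rows: total corner-gray = 39186  → 222.2000 mm³

222.200


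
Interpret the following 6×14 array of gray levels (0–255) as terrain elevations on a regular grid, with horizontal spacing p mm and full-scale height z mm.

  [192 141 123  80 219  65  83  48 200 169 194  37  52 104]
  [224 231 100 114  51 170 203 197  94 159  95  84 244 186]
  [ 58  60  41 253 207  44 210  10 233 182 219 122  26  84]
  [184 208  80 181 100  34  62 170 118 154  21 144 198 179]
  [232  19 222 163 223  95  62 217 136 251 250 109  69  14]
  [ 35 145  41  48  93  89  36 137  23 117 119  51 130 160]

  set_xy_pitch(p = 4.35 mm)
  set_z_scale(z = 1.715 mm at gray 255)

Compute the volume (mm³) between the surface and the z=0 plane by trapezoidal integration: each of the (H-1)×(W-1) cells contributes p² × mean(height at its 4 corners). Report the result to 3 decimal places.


1089.149

height_mm = gray/255 × 1.715; cell vol = 4.35² × mean(4 corners)
unit = 4.35² × 1.715 / (4×255) = 0.0318158 mm³ per gray-sum
row 0: Σ corner-gray over 13 cells = 7012  → 223.0922
row 1: Σ corner-gray over 13 cells = 7250  → 230.6643
row 2: Σ corner-gray over 13 cells = 6659  → 211.8612
row 3: Σ corner-gray over 13 cells = 7181  → 228.4691
row 4: Σ corner-gray over 13 cells = 6131  → 195.0625
Σ rows: total corner-gray = 34233  → 1089.1493 mm³
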